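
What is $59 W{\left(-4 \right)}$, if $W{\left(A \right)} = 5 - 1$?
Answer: $236$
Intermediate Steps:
$W{\left(A \right)} = 4$
$59 W{\left(-4 \right)} = 59 \cdot 4 = 236$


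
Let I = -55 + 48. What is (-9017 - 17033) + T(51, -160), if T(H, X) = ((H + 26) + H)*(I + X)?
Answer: -47426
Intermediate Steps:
I = -7
T(H, X) = (-7 + X)*(26 + 2*H) (T(H, X) = ((H + 26) + H)*(-7 + X) = ((26 + H) + H)*(-7 + X) = (26 + 2*H)*(-7 + X) = (-7 + X)*(26 + 2*H))
(-9017 - 17033) + T(51, -160) = (-9017 - 17033) + (-182 - 14*51 + 26*(-160) + 2*51*(-160)) = -26050 + (-182 - 714 - 4160 - 16320) = -26050 - 21376 = -47426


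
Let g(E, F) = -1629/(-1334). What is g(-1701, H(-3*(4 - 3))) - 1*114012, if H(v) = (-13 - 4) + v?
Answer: -152090379/1334 ≈ -1.1401e+5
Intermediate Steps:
H(v) = -17 + v
g(E, F) = 1629/1334 (g(E, F) = -1629*(-1/1334) = 1629/1334)
g(-1701, H(-3*(4 - 3))) - 1*114012 = 1629/1334 - 1*114012 = 1629/1334 - 114012 = -152090379/1334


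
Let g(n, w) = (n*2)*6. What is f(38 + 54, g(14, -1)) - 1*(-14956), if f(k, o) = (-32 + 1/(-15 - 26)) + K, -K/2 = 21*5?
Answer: 603273/41 ≈ 14714.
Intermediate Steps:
K = -210 (K = -42*5 = -2*105 = -210)
g(n, w) = 12*n (g(n, w) = (2*n)*6 = 12*n)
f(k, o) = -9923/41 (f(k, o) = (-32 + 1/(-15 - 26)) - 210 = (-32 + 1/(-41)) - 210 = (-32 - 1/41) - 210 = -1313/41 - 210 = -9923/41)
f(38 + 54, g(14, -1)) - 1*(-14956) = -9923/41 - 1*(-14956) = -9923/41 + 14956 = 603273/41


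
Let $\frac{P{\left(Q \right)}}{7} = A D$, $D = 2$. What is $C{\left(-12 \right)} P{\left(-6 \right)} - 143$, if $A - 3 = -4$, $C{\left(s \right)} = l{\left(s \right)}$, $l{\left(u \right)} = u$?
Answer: $25$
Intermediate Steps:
$C{\left(s \right)} = s$
$A = -1$ ($A = 3 - 4 = -1$)
$P{\left(Q \right)} = -14$ ($P{\left(Q \right)} = 7 \left(\left(-1\right) 2\right) = 7 \left(-2\right) = -14$)
$C{\left(-12 \right)} P{\left(-6 \right)} - 143 = \left(-12\right) \left(-14\right) - 143 = 168 - 143 = 25$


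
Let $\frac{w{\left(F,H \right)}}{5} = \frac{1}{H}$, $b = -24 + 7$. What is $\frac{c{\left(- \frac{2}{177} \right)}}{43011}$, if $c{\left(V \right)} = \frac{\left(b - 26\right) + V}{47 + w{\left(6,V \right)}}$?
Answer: $\frac{15226}{6021841077} \approx 2.5285 \cdot 10^{-6}$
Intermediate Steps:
$b = -17$
$w{\left(F,H \right)} = \frac{5}{H}$
$c{\left(V \right)} = \frac{-43 + V}{47 + \frac{5}{V}}$ ($c{\left(V \right)} = \frac{\left(-17 - 26\right) + V}{47 + \frac{5}{V}} = \frac{-43 + V}{47 + \frac{5}{V}}$)
$\frac{c{\left(- \frac{2}{177} \right)}}{43011} = \frac{- \frac{2}{177} \frac{1}{5 + 47 \left(- \frac{2}{177}\right)} \left(-43 - \frac{2}{177}\right)}{43011} = \frac{\left(-2\right) \frac{1}{177} \left(-43 - \frac{2}{177}\right)}{5 + 47 \left(\left(-2\right) \frac{1}{177}\right)} \frac{1}{43011} = - \frac{2 \left(-43 - \frac{2}{177}\right)}{177 \left(5 + 47 \left(- \frac{2}{177}\right)\right)} \frac{1}{43011} = \left(- \frac{2}{177}\right) \frac{1}{5 - \frac{94}{177}} \left(- \frac{7613}{177}\right) \frac{1}{43011} = \left(- \frac{2}{177}\right) \frac{1}{\frac{791}{177}} \left(- \frac{7613}{177}\right) \frac{1}{43011} = \left(- \frac{2}{177}\right) \frac{177}{791} \left(- \frac{7613}{177}\right) \frac{1}{43011} = \frac{15226}{140007} \cdot \frac{1}{43011} = \frac{15226}{6021841077}$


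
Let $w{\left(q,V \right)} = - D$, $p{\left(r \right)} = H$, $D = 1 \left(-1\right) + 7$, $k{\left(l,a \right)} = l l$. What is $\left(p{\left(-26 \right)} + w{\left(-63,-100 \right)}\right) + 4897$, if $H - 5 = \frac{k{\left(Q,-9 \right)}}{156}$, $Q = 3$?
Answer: $\frac{254595}{52} \approx 4896.1$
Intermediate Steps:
$k{\left(l,a \right)} = l^{2}$
$D = 6$ ($D = -1 + 7 = 6$)
$H = \frac{263}{52}$ ($H = 5 + \frac{3^{2}}{156} = 5 + 9 \cdot \frac{1}{156} = 5 + \frac{3}{52} = \frac{263}{52} \approx 5.0577$)
$p{\left(r \right)} = \frac{263}{52}$
$w{\left(q,V \right)} = -6$ ($w{\left(q,V \right)} = \left(-1\right) 6 = -6$)
$\left(p{\left(-26 \right)} + w{\left(-63,-100 \right)}\right) + 4897 = \left(\frac{263}{52} - 6\right) + 4897 = - \frac{49}{52} + 4897 = \frac{254595}{52}$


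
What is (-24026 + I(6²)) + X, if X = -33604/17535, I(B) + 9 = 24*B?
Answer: -406337089/17535 ≈ -23173.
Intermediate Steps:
I(B) = -9 + 24*B
X = -33604/17535 (X = -33604*1/17535 = -33604/17535 ≈ -1.9164)
(-24026 + I(6²)) + X = (-24026 + (-9 + 24*6²)) - 33604/17535 = (-24026 + (-9 + 24*36)) - 33604/17535 = (-24026 + (-9 + 864)) - 33604/17535 = (-24026 + 855) - 33604/17535 = -23171 - 33604/17535 = -406337089/17535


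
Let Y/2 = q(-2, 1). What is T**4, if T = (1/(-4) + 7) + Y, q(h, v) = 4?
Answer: 12117361/256 ≈ 47333.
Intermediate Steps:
Y = 8 (Y = 2*4 = 8)
T = 59/4 (T = (1/(-4) + 7) + 8 = (-1/4 + 7) + 8 = 27/4 + 8 = 59/4 ≈ 14.750)
T**4 = (59/4)**4 = 12117361/256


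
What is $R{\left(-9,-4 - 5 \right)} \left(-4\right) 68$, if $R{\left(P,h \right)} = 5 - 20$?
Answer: $4080$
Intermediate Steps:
$R{\left(P,h \right)} = -15$ ($R{\left(P,h \right)} = 5 - 20 = -15$)
$R{\left(-9,-4 - 5 \right)} \left(-4\right) 68 = \left(-15\right) \left(-4\right) 68 = 60 \cdot 68 = 4080$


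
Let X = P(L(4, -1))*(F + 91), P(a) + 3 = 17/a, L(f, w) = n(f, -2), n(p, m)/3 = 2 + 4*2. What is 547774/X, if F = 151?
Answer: -8216610/8833 ≈ -930.22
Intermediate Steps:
n(p, m) = 30 (n(p, m) = 3*(2 + 4*2) = 3*(2 + 8) = 3*10 = 30)
L(f, w) = 30
P(a) = -3 + 17/a
X = -8833/15 (X = (-3 + 17/30)*(151 + 91) = (-3 + 17*(1/30))*242 = (-3 + 17/30)*242 = -73/30*242 = -8833/15 ≈ -588.87)
547774/X = 547774/(-8833/15) = 547774*(-15/8833) = -8216610/8833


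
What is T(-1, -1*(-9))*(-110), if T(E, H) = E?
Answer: 110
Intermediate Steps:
T(-1, -1*(-9))*(-110) = -1*(-110) = 110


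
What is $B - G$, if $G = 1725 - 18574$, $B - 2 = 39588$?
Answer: $56439$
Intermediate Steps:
$B = 39590$ ($B = 2 + 39588 = 39590$)
$G = -16849$
$B - G = 39590 - -16849 = 39590 + 16849 = 56439$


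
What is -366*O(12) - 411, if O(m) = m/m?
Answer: -777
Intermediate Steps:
O(m) = 1
-366*O(12) - 411 = -366*1 - 411 = -366 - 411 = -777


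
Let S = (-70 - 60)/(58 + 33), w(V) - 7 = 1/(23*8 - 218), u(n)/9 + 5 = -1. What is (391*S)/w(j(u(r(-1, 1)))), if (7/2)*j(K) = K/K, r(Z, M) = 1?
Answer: -132940/1659 ≈ -80.133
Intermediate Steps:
u(n) = -54 (u(n) = -45 + 9*(-1) = -45 - 9 = -54)
j(K) = 2/7 (j(K) = 2*(K/K)/7 = (2/7)*1 = 2/7)
w(V) = 237/34 (w(V) = 7 + 1/(23*8 - 218) = 7 + 1/(184 - 218) = 7 + 1/(-34) = 7 - 1/34 = 237/34)
S = -10/7 (S = -130/91 = -130*1/91 = -10/7 ≈ -1.4286)
(391*S)/w(j(u(r(-1, 1)))) = (391*(-10/7))/(237/34) = -3910/7*34/237 = -132940/1659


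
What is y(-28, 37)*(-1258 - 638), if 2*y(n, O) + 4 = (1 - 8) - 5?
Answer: 15168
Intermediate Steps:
y(n, O) = -8 (y(n, O) = -2 + ((1 - 8) - 5)/2 = -2 + (-7 - 5)/2 = -2 + (½)*(-12) = -2 - 6 = -8)
y(-28, 37)*(-1258 - 638) = -8*(-1258 - 638) = -8*(-1896) = 15168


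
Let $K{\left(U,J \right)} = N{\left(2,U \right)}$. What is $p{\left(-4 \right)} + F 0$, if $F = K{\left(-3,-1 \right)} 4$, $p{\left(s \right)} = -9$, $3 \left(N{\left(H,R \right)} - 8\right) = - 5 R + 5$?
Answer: $-9$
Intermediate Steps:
$N{\left(H,R \right)} = \frac{29}{3} - \frac{5 R}{3}$ ($N{\left(H,R \right)} = 8 + \frac{- 5 R + 5}{3} = 8 + \frac{5 - 5 R}{3} = 8 - \left(- \frac{5}{3} + \frac{5 R}{3}\right) = \frac{29}{3} - \frac{5 R}{3}$)
$K{\left(U,J \right)} = \frac{29}{3} - \frac{5 U}{3}$
$F = \frac{176}{3}$ ($F = \left(\frac{29}{3} - -5\right) 4 = \left(\frac{29}{3} + 5\right) 4 = \frac{44}{3} \cdot 4 = \frac{176}{3} \approx 58.667$)
$p{\left(-4 \right)} + F 0 = -9 + \frac{176}{3} \cdot 0 = -9 + 0 = -9$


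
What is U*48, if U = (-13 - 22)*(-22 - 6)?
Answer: 47040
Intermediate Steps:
U = 980 (U = -35*(-28) = 980)
U*48 = 980*48 = 47040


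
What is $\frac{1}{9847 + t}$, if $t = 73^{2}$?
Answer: $\frac{1}{15176} \approx 6.5894 \cdot 10^{-5}$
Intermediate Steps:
$t = 5329$
$\frac{1}{9847 + t} = \frac{1}{9847 + 5329} = \frac{1}{15176}$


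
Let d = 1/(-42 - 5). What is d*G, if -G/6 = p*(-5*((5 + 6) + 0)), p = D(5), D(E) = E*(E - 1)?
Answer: -6600/47 ≈ -140.43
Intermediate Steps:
D(E) = E*(-1 + E)
d = -1/47 (d = 1/(-47) = -1/47 ≈ -0.021277)
p = 20 (p = 5*(-1 + 5) = 5*4 = 20)
G = 6600 (G = -120*(-5*((5 + 6) + 0)) = -120*(-5*(11 + 0)) = -120*(-5*11) = -120*(-55) = -6*(-1100) = 6600)
d*G = -1/47*6600 = -6600/47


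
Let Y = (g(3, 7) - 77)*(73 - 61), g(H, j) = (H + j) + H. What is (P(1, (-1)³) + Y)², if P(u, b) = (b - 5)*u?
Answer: 599076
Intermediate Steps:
P(u, b) = u*(-5 + b) (P(u, b) = (-5 + b)*u = u*(-5 + b))
g(H, j) = j + 2*H
Y = -768 (Y = ((7 + 2*3) - 77)*(73 - 61) = ((7 + 6) - 77)*12 = (13 - 77)*12 = -64*12 = -768)
(P(1, (-1)³) + Y)² = (1*(-5 + (-1)³) - 768)² = (1*(-5 - 1) - 768)² = (1*(-6) - 768)² = (-6 - 768)² = (-774)² = 599076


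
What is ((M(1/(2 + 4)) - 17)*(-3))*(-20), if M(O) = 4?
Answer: -780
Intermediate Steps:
((M(1/(2 + 4)) - 17)*(-3))*(-20) = ((4 - 17)*(-3))*(-20) = -13*(-3)*(-20) = 39*(-20) = -780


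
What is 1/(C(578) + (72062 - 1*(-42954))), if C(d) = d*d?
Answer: 1/449100 ≈ 2.2267e-6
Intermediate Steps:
C(d) = d²
1/(C(578) + (72062 - 1*(-42954))) = 1/(578² + (72062 - 1*(-42954))) = 1/(334084 + (72062 + 42954)) = 1/(334084 + 115016) = 1/449100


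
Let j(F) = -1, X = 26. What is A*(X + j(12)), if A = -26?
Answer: -650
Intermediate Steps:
A*(X + j(12)) = -26*(26 - 1) = -26*25 = -650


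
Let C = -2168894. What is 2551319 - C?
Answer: 4720213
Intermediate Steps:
2551319 - C = 2551319 - 1*(-2168894) = 2551319 + 2168894 = 4720213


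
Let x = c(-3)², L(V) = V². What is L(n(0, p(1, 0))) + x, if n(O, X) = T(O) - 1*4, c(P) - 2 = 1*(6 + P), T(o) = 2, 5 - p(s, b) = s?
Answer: 29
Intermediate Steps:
p(s, b) = 5 - s
c(P) = 8 + P (c(P) = 2 + 1*(6 + P) = 2 + (6 + P) = 8 + P)
n(O, X) = -2 (n(O, X) = 2 - 1*4 = 2 - 4 = -2)
x = 25 (x = (8 - 3)² = 5² = 25)
L(n(0, p(1, 0))) + x = (-2)² + 25 = 4 + 25 = 29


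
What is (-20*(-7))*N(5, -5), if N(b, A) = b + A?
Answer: 0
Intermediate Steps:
N(b, A) = A + b
(-20*(-7))*N(5, -5) = (-20*(-7))*(-5 + 5) = 140*0 = 0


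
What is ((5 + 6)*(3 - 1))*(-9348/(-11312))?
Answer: 25707/1414 ≈ 18.180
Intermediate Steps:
((5 + 6)*(3 - 1))*(-9348/(-11312)) = (11*2)*(-9348*(-1/11312)) = 22*(2337/2828) = 25707/1414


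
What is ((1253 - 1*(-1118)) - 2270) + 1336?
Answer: 1437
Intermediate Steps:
((1253 - 1*(-1118)) - 2270) + 1336 = ((1253 + 1118) - 2270) + 1336 = (2371 - 2270) + 1336 = 101 + 1336 = 1437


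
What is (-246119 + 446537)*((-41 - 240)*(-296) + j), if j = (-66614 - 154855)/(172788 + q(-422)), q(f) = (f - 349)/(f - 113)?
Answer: 513662415456519966/30814117 ≈ 1.6670e+10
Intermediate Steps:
q(f) = (-349 + f)/(-113 + f)
j = -39495305/30814117 (j = (-66614 - 154855)/(172788 + (-349 - 422)/(-113 - 422)) = -221469/(172788 - 771/(-535)) = -221469/(172788 - 1/535*(-771)) = -221469/(172788 + 771/535) = -221469/92442351/535 = -221469*535/92442351 = -39495305/30814117 ≈ -1.2817)
(-246119 + 446537)*((-41 - 240)*(-296) + j) = (-246119 + 446537)*((-41 - 240)*(-296) - 39495305/30814117) = 200418*(-281*(-296) - 39495305/30814117) = 200418*(83176 - 39495305/30814117) = 200418*(2562955500287/30814117) = 513662415456519966/30814117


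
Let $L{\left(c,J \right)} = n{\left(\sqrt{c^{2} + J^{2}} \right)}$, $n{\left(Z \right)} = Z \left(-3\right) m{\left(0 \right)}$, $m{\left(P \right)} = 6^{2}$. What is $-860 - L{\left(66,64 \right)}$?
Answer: $-860 + 216 \sqrt{2113} \approx 9069.0$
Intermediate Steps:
$m{\left(P \right)} = 36$
$n{\left(Z \right)} = - 108 Z$ ($n{\left(Z \right)} = Z \left(-3\right) 36 = - 3 Z 36 = - 108 Z$)
$L{\left(c,J \right)} = - 108 \sqrt{J^{2} + c^{2}}$ ($L{\left(c,J \right)} = - 108 \sqrt{c^{2} + J^{2}} = - 108 \sqrt{J^{2} + c^{2}}$)
$-860 - L{\left(66,64 \right)} = -860 - - 108 \sqrt{64^{2} + 66^{2}} = -860 - - 108 \sqrt{4096 + 4356} = -860 - - 108 \sqrt{8452} = -860 - - 108 \cdot 2 \sqrt{2113} = -860 - - 216 \sqrt{2113} = -860 + 216 \sqrt{2113}$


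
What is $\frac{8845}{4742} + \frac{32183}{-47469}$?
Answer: $\frac{267251519}{225097998} \approx 1.1873$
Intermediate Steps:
$\frac{8845}{4742} + \frac{32183}{-47469} = 8845 \cdot \frac{1}{4742} + 32183 \left(- \frac{1}{47469}\right) = \frac{8845}{4742} - \frac{32183}{47469} = \frac{267251519}{225097998}$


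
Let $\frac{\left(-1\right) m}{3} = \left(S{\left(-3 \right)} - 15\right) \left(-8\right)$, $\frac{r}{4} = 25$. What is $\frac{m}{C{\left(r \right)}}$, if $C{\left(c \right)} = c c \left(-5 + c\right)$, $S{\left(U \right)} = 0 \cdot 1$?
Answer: $- \frac{9}{23750} \approx -0.00037895$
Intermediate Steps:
$S{\left(U \right)} = 0$
$r = 100$ ($r = 4 \cdot 25 = 100$)
$C{\left(c \right)} = c^{2} \left(-5 + c\right)$
$m = -360$ ($m = - 3 \left(0 - 15\right) \left(-8\right) = - 3 \left(\left(-15\right) \left(-8\right)\right) = \left(-3\right) 120 = -360$)
$\frac{m}{C{\left(r \right)}} = - \frac{360}{100^{2} \left(-5 + 100\right)} = - \frac{360}{10000 \cdot 95} = - \frac{360}{950000} = \left(-360\right) \frac{1}{950000} = - \frac{9}{23750}$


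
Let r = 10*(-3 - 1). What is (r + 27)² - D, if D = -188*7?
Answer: 1485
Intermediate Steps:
r = -40 (r = 10*(-4) = -40)
D = -1316
(r + 27)² - D = (-40 + 27)² - 1*(-1316) = (-13)² + 1316 = 169 + 1316 = 1485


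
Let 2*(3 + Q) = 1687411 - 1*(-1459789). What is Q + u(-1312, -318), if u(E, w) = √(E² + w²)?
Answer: 1573597 + 2*√455617 ≈ 1.5749e+6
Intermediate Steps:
Q = 1573597 (Q = -3 + (1687411 - 1*(-1459789))/2 = -3 + (1687411 + 1459789)/2 = -3 + (½)*3147200 = -3 + 1573600 = 1573597)
Q + u(-1312, -318) = 1573597 + √((-1312)² + (-318)²) = 1573597 + √(1721344 + 101124) = 1573597 + √1822468 = 1573597 + 2*√455617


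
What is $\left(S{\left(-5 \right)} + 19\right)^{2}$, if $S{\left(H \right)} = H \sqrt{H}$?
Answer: $236 - 190 i \sqrt{5} \approx 236.0 - 424.85 i$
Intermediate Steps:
$S{\left(H \right)} = H^{\frac{3}{2}}$
$\left(S{\left(-5 \right)} + 19\right)^{2} = \left(\left(-5\right)^{\frac{3}{2}} + 19\right)^{2} = \left(- 5 i \sqrt{5} + 19\right)^{2} = \left(19 - 5 i \sqrt{5}\right)^{2}$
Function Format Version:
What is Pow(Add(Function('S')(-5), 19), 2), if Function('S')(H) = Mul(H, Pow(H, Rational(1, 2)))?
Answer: Add(236, Mul(-190, I, Pow(5, Rational(1, 2)))) ≈ Add(236.00, Mul(-424.85, I))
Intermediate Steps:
Function('S')(H) = Pow(H, Rational(3, 2))
Pow(Add(Function('S')(-5), 19), 2) = Pow(Add(Pow(-5, Rational(3, 2)), 19), 2) = Pow(Add(Mul(-5, I, Pow(5, Rational(1, 2))), 19), 2) = Pow(Add(19, Mul(-5, I, Pow(5, Rational(1, 2)))), 2)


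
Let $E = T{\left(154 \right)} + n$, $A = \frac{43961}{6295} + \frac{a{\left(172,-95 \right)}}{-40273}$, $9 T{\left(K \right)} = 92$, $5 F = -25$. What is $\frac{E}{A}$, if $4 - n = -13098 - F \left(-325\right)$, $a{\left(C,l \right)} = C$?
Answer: $\frac{33625430889725}{15924227517} \approx 2111.6$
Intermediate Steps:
$F = -5$ ($F = \frac{1}{5} \left(-25\right) = -5$)
$T{\left(K \right)} = \frac{92}{9}$ ($T{\left(K \right)} = \frac{1}{9} \cdot 92 = \frac{92}{9}$)
$A = \frac{1769358613}{253518535}$ ($A = \frac{43961}{6295} + \frac{172}{-40273} = 43961 \cdot \frac{1}{6295} + 172 \left(- \frac{1}{40273}\right) = \frac{43961}{6295} - \frac{172}{40273} = \frac{1769358613}{253518535} \approx 6.9792$)
$n = 14727$ ($n = 4 - \left(-13098 - \left(-5\right) \left(-325\right)\right) = 4 - \left(-13098 - 1625\right) = 4 - -14723 = 4 + 14723 = 14727$)
$E = \frac{132635}{9}$ ($E = \frac{92}{9} + 14727 = \frac{132635}{9} \approx 14737.0$)
$\frac{E}{A} = \frac{132635}{9 \cdot \frac{1769358613}{253518535}} = \frac{132635}{9} \cdot \frac{253518535}{1769358613} = \frac{33625430889725}{15924227517}$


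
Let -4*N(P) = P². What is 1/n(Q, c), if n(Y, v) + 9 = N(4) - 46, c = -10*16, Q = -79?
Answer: -1/59 ≈ -0.016949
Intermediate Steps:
N(P) = -P²/4
c = -160
n(Y, v) = -59 (n(Y, v) = -9 + (-¼*4² - 46) = -9 + (-¼*16 - 46) = -9 + (-4 - 46) = -9 - 50 = -59)
1/n(Q, c) = 1/(-59) = -1/59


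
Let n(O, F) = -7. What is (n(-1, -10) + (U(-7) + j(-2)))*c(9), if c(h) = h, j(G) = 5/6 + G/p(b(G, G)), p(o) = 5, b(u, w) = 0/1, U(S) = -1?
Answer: -681/10 ≈ -68.100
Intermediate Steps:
b(u, w) = 0 (b(u, w) = 0*1 = 0)
j(G) = 5/6 + G/5
(n(-1, -10) + (U(-7) + j(-2)))*c(9) = (-7 + (-1 + (5/6 + (1/5)*(-2))))*9 = (-7 + (-1 + (5/6 - 2/5)))*9 = (-7 + (-1 + 13/30))*9 = (-7 - 17/30)*9 = -227/30*9 = -681/10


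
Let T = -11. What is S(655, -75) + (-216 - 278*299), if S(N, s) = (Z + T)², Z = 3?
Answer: -83274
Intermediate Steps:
S(N, s) = 64 (S(N, s) = (3 - 11)² = (-8)² = 64)
S(655, -75) + (-216 - 278*299) = 64 + (-216 - 278*299) = 64 + (-216 - 83122) = 64 - 83338 = -83274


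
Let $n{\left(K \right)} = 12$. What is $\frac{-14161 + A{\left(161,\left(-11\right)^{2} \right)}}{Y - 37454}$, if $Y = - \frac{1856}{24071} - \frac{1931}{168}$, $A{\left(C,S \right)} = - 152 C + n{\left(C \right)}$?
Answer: $\frac{14198231208}{13773461111} \approx 1.0308$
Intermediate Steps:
$A{\left(C,S \right)} = 12 - 152 C$ ($A{\left(C,S \right)} = - 152 C + 12 = 12 - 152 C$)
$Y = - \frac{46792909}{4043928}$ ($Y = \left(-1856\right) \frac{1}{24071} - \frac{1931}{168} = - \frac{1856}{24071} - \frac{1931}{168} = - \frac{46792909}{4043928} \approx -11.571$)
$\frac{-14161 + A{\left(161,\left(-11\right)^{2} \right)}}{Y - 37454} = \frac{-14161 + \left(12 - 24472\right)}{- \frac{46792909}{4043928} - 37454} = \frac{-14161 + \left(12 - 24472\right)}{- \frac{151508072221}{4043928}} = \left(-14161 - 24460\right) \left(- \frac{4043928}{151508072221}\right) = \left(-38621\right) \left(- \frac{4043928}{151508072221}\right) = \frac{14198231208}{13773461111}$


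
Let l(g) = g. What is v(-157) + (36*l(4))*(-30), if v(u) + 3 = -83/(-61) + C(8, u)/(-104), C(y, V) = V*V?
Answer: -28920069/6344 ≈ -4558.6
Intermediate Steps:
C(y, V) = V²
v(u) = -100/61 - u²/104 (v(u) = -3 + (-83/(-61) + u²/(-104)) = -3 + (-83*(-1/61) + u²*(-1/104)) = -3 + (83/61 - u²/104) = -100/61 - u²/104)
v(-157) + (36*l(4))*(-30) = (-100/61 - 1/104*(-157)²) + (36*4)*(-30) = (-100/61 - 1/104*24649) + 144*(-30) = (-100/61 - 24649/104) - 4320 = -1513989/6344 - 4320 = -28920069/6344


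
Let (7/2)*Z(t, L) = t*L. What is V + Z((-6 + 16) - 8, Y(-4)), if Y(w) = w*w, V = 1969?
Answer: 13847/7 ≈ 1978.1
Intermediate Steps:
Y(w) = w²
Z(t, L) = 2*L*t/7 (Z(t, L) = 2*(t*L)/7 = 2*(L*t)/7 = 2*L*t/7)
V + Z((-6 + 16) - 8, Y(-4)) = 1969 + (2/7)*(-4)²*((-6 + 16) - 8) = 1969 + (2/7)*16*(10 - 8) = 1969 + (2/7)*16*2 = 1969 + 64/7 = 13847/7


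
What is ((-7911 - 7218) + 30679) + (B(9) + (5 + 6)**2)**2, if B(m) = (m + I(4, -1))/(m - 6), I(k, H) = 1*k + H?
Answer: 31175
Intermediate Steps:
I(k, H) = H + k (I(k, H) = k + H = H + k)
B(m) = (3 + m)/(-6 + m) (B(m) = (m + (-1 + 4))/(m - 6) = (m + 3)/(-6 + m) = (3 + m)/(-6 + m))
((-7911 - 7218) + 30679) + (B(9) + (5 + 6)**2)**2 = ((-7911 - 7218) + 30679) + ((3 + 9)/(-6 + 9) + (5 + 6)**2)**2 = (-15129 + 30679) + (12/3 + 11**2)**2 = 15550 + ((1/3)*12 + 121)**2 = 15550 + (4 + 121)**2 = 15550 + 125**2 = 15550 + 15625 = 31175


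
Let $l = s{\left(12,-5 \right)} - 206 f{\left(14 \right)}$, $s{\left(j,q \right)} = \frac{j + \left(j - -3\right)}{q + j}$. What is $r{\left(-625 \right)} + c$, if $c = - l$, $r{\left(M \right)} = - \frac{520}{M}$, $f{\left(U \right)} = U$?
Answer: $\frac{2520853}{875} \approx 2881.0$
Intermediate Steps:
$s{\left(j,q \right)} = \frac{3 + 2 j}{j + q}$ ($s{\left(j,q \right)} = \frac{j + \left(j + 3\right)}{j + q} = \frac{j + \left(3 + j\right)}{j + q} = \frac{3 + 2 j}{j + q}$)
$l = - \frac{20161}{7}$ ($l = \frac{3 + 2 \cdot 12}{12 - 5} - 2884 = \frac{3 + 24}{7} - 2884 = \frac{1}{7} \cdot 27 - 2884 = \frac{27}{7} - 2884 = - \frac{20161}{7} \approx -2880.1$)
$c = \frac{20161}{7}$ ($c = \left(-1\right) \left(- \frac{20161}{7}\right) = \frac{20161}{7} \approx 2880.1$)
$r{\left(-625 \right)} + c = - \frac{520}{-625} + \frac{20161}{7} = \left(-520\right) \left(- \frac{1}{625}\right) + \frac{20161}{7} = \frac{104}{125} + \frac{20161}{7} = \frac{2520853}{875}$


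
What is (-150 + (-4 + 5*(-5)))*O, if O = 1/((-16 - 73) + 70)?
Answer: 179/19 ≈ 9.4211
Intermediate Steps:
O = -1/19 (O = 1/(-89 + 70) = 1/(-19) = -1/19 ≈ -0.052632)
(-150 + (-4 + 5*(-5)))*O = (-150 + (-4 + 5*(-5)))*(-1/19) = (-150 + (-4 - 25))*(-1/19) = (-150 - 29)*(-1/19) = -179*(-1/19) = 179/19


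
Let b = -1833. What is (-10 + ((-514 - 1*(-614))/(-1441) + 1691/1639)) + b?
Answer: -395502066/214709 ≈ -1842.0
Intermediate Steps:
(-10 + ((-514 - 1*(-614))/(-1441) + 1691/1639)) + b = (-10 + ((-514 - 1*(-614))/(-1441) + 1691/1639)) - 1833 = (-10 + ((-514 + 614)*(-1/1441) + 1691*(1/1639))) - 1833 = (-10 + (100*(-1/1441) + 1691/1639)) - 1833 = (-10 + (-100/1441 + 1691/1639)) - 1833 = (-10 + 206621/214709) - 1833 = -1940469/214709 - 1833 = -395502066/214709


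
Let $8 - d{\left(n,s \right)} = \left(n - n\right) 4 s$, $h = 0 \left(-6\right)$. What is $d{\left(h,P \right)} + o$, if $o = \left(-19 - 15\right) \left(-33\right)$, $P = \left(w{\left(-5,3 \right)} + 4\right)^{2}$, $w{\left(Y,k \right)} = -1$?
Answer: $1130$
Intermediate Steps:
$h = 0$
$P = 9$ ($P = \left(-1 + 4\right)^{2} = 3^{2} = 9$)
$d{\left(n,s \right)} = 8$ ($d{\left(n,s \right)} = 8 - \left(n - n\right) 4 s = 8 - 0 \cdot 4 s = 8 - 0 s = 8 - 0 = 8 + 0 = 8$)
$o = 1122$ ($o = \left(-34\right) \left(-33\right) = 1122$)
$d{\left(h,P \right)} + o = 8 + 1122 = 1130$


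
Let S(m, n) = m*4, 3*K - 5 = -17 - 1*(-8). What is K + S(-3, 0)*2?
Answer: -76/3 ≈ -25.333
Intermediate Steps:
K = -4/3 (K = 5/3 + (-17 - 1*(-8))/3 = 5/3 + (-17 + 8)/3 = 5/3 + (1/3)*(-9) = 5/3 - 3 = -4/3 ≈ -1.3333)
S(m, n) = 4*m
K + S(-3, 0)*2 = -4/3 + (4*(-3))*2 = -4/3 - 12*2 = -4/3 - 24 = -76/3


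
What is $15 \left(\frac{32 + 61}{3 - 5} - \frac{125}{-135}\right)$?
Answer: $- \frac{12305}{18} \approx -683.61$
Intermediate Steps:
$15 \left(\frac{32 + 61}{3 - 5} - \frac{125}{-135}\right) = 15 \left(\frac{93}{-2} - - \frac{25}{27}\right) = 15 \left(93 \left(- \frac{1}{2}\right) + \frac{25}{27}\right) = 15 \left(- \frac{93}{2} + \frac{25}{27}\right) = 15 \left(- \frac{2461}{54}\right) = - \frac{12305}{18}$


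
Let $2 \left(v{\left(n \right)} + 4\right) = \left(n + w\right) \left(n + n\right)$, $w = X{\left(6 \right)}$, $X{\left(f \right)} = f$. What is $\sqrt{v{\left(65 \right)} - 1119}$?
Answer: $6 \sqrt{97} \approx 59.093$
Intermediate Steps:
$w = 6$
$v{\left(n \right)} = -4 + n \left(6 + n\right)$ ($v{\left(n \right)} = -4 + \frac{\left(n + 6\right) \left(n + n\right)}{2} = -4 + \frac{\left(6 + n\right) 2 n}{2} = -4 + \frac{2 n \left(6 + n\right)}{2} = -4 + n \left(6 + n\right)$)
$\sqrt{v{\left(65 \right)} - 1119} = \sqrt{\left(-4 + 65^{2} + 6 \cdot 65\right) - 1119} = \sqrt{\left(-4 + 4225 + 390\right) - 1119} = \sqrt{4611 - 1119} = \sqrt{3492} = 6 \sqrt{97}$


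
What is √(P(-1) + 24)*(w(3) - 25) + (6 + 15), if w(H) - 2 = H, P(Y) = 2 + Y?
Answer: -79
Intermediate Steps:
w(H) = 2 + H
√(P(-1) + 24)*(w(3) - 25) + (6 + 15) = √((2 - 1) + 24)*((2 + 3) - 25) + (6 + 15) = √(1 + 24)*(5 - 25) + 21 = √25*(-20) + 21 = 5*(-20) + 21 = -100 + 21 = -79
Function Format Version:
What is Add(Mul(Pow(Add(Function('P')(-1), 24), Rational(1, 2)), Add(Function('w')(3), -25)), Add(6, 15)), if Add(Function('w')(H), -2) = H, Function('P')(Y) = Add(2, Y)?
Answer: -79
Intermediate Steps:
Function('w')(H) = Add(2, H)
Add(Mul(Pow(Add(Function('P')(-1), 24), Rational(1, 2)), Add(Function('w')(3), -25)), Add(6, 15)) = Add(Mul(Pow(Add(Add(2, -1), 24), Rational(1, 2)), Add(Add(2, 3), -25)), Add(6, 15)) = Add(Mul(Pow(Add(1, 24), Rational(1, 2)), Add(5, -25)), 21) = Add(Mul(Pow(25, Rational(1, 2)), -20), 21) = Add(Mul(5, -20), 21) = Add(-100, 21) = -79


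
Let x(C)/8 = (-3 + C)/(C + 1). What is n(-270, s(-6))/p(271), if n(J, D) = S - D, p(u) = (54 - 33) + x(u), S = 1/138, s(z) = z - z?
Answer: 17/67758 ≈ 0.00025089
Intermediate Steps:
s(z) = 0
x(C) = 8*(-3 + C)/(1 + C) (x(C) = 8*((-3 + C)/(C + 1)) = 8*((-3 + C)/(1 + C)) = 8*(-3 + C)/(1 + C))
S = 1/138 ≈ 0.0072464
p(u) = 21 + 8*(-3 + u)/(1 + u) (p(u) = (54 - 33) + 8*(-3 + u)/(1 + u) = 21 + 8*(-3 + u)/(1 + u))
n(J, D) = 1/138 - D
n(-270, s(-6))/p(271) = (1/138 - 1*0)/(((-3 + 29*271)/(1 + 271))) = (1/138 + 0)/(((-3 + 7859)/272)) = 1/(138*(((1/272)*7856))) = 1/(138*(491/17)) = (1/138)*(17/491) = 17/67758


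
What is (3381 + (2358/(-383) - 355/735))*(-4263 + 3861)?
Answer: -25457301508/18767 ≈ -1.3565e+6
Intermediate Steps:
(3381 + (2358/(-383) - 355/735))*(-4263 + 3861) = (3381 + (2358*(-1/383) - 355*1/735))*(-402) = (3381 + (-2358/383 - 71/147))*(-402) = (3381 - 373819/56301)*(-402) = (189979862/56301)*(-402) = -25457301508/18767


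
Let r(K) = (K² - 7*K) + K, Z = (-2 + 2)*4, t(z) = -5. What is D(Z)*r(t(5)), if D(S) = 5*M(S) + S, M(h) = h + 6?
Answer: 1650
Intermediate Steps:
Z = 0 (Z = 0*4 = 0)
M(h) = 6 + h
r(K) = K² - 6*K
D(S) = 30 + 6*S (D(S) = 5*(6 + S) + S = (30 + 5*S) + S = 30 + 6*S)
D(Z)*r(t(5)) = (30 + 6*0)*(-5*(-6 - 5)) = (30 + 0)*(-5*(-11)) = 30*55 = 1650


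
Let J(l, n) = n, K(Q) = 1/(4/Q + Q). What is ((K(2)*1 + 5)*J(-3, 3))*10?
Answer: 315/2 ≈ 157.50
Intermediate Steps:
K(Q) = 1/(Q + 4/Q)
((K(2)*1 + 5)*J(-3, 3))*10 = (((2/(4 + 2²))*1 + 5)*3)*10 = (((2/(4 + 4))*1 + 5)*3)*10 = (((2/8)*1 + 5)*3)*10 = (((2*(⅛))*1 + 5)*3)*10 = (((¼)*1 + 5)*3)*10 = ((¼ + 5)*3)*10 = ((21/4)*3)*10 = (63/4)*10 = 315/2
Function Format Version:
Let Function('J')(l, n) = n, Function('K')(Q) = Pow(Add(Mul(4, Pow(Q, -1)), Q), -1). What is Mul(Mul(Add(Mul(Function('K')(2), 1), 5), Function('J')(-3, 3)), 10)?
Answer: Rational(315, 2) ≈ 157.50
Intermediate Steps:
Function('K')(Q) = Pow(Add(Q, Mul(4, Pow(Q, -1))), -1)
Mul(Mul(Add(Mul(Function('K')(2), 1), 5), Function('J')(-3, 3)), 10) = Mul(Mul(Add(Mul(Mul(2, Pow(Add(4, Pow(2, 2)), -1)), 1), 5), 3), 10) = Mul(Mul(Add(Mul(Mul(2, Pow(Add(4, 4), -1)), 1), 5), 3), 10) = Mul(Mul(Add(Mul(Mul(2, Pow(8, -1)), 1), 5), 3), 10) = Mul(Mul(Add(Mul(Mul(2, Rational(1, 8)), 1), 5), 3), 10) = Mul(Mul(Add(Mul(Rational(1, 4), 1), 5), 3), 10) = Mul(Mul(Add(Rational(1, 4), 5), 3), 10) = Mul(Mul(Rational(21, 4), 3), 10) = Mul(Rational(63, 4), 10) = Rational(315, 2)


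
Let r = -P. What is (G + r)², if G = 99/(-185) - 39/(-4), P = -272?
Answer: 43305193801/547600 ≈ 79082.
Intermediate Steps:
G = 6819/740 (G = 99*(-1/185) - 39*(-¼) = -99/185 + 39/4 = 6819/740 ≈ 9.2149)
r = 272 (r = -1*(-272) = 272)
(G + r)² = (6819/740 + 272)² = (208099/740)² = 43305193801/547600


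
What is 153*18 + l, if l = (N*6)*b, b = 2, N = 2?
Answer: 2778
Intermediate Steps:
l = 24 (l = (2*6)*2 = 12*2 = 24)
153*18 + l = 153*18 + 24 = 2754 + 24 = 2778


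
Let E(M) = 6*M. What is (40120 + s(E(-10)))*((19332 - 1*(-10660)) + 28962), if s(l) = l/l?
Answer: 2365293434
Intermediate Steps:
s(l) = 1
(40120 + s(E(-10)))*((19332 - 1*(-10660)) + 28962) = (40120 + 1)*((19332 - 1*(-10660)) + 28962) = 40121*((19332 + 10660) + 28962) = 40121*(29992 + 28962) = 40121*58954 = 2365293434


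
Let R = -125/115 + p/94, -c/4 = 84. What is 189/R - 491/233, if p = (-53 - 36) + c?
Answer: -101161369/2825125 ≈ -35.808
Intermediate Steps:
c = -336 (c = -4*84 = -336)
p = -425 (p = (-53 - 36) - 336 = -89 - 336 = -425)
R = -12125/2162 (R = -125/115 - 425/94 = -125*1/115 - 425*1/94 = -25/23 - 425/94 = -12125/2162 ≈ -5.6082)
189/R - 491/233 = 189/(-12125/2162) - 491/233 = 189*(-2162/12125) - 491*1/233 = -408618/12125 - 491/233 = -101161369/2825125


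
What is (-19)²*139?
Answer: 50179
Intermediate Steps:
(-19)²*139 = 361*139 = 50179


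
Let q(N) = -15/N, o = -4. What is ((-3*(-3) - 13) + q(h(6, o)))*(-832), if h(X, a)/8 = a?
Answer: 2938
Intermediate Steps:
h(X, a) = 8*a
((-3*(-3) - 13) + q(h(6, o)))*(-832) = ((-3*(-3) - 13) - 15/(8*(-4)))*(-832) = ((9 - 13) - 15/(-32))*(-832) = (-4 - 15*(-1/32))*(-832) = (-4 + 15/32)*(-832) = -113/32*(-832) = 2938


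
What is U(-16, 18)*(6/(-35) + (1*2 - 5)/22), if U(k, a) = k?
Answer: 1896/385 ≈ 4.9247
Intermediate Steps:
U(-16, 18)*(6/(-35) + (1*2 - 5)/22) = -16*(6/(-35) + (1*2 - 5)/22) = -16*(6*(-1/35) + (2 - 5)*(1/22)) = -16*(-6/35 - 3*1/22) = -16*(-6/35 - 3/22) = -16*(-237/770) = 1896/385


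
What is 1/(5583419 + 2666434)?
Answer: 1/8249853 ≈ 1.2121e-7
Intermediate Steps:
1/(5583419 + 2666434) = 1/8249853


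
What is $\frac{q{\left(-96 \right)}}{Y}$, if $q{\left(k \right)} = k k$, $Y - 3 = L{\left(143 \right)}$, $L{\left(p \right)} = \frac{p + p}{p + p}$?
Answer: $2304$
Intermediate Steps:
$L{\left(p \right)} = 1$ ($L{\left(p \right)} = \frac{2 p}{2 p} = 2 p \frac{1}{2 p} = 1$)
$Y = 4$ ($Y = 3 + 1 = 4$)
$q{\left(k \right)} = k^{2}$
$\frac{q{\left(-96 \right)}}{Y} = \frac{\left(-96\right)^{2}}{4} = 9216 \cdot \frac{1}{4} = 2304$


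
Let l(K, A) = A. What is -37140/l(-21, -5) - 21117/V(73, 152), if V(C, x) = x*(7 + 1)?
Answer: 9011331/1216 ≈ 7410.6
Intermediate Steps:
V(C, x) = 8*x (V(C, x) = x*8 = 8*x)
-37140/l(-21, -5) - 21117/V(73, 152) = -37140/(-5) - 21117/(8*152) = -37140*(-⅕) - 21117/1216 = 7428 - 21117*1/1216 = 7428 - 21117/1216 = 9011331/1216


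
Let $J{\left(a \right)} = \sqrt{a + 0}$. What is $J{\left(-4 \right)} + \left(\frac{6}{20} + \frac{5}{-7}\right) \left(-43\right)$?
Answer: $\frac{1247}{70} + 2 i \approx 17.814 + 2.0 i$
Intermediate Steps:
$J{\left(a \right)} = \sqrt{a}$
$J{\left(-4 \right)} + \left(\frac{6}{20} + \frac{5}{-7}\right) \left(-43\right) = \sqrt{-4} + \left(\frac{6}{20} + \frac{5}{-7}\right) \left(-43\right) = 2 i + \left(6 \cdot \frac{1}{20} + 5 \left(- \frac{1}{7}\right)\right) \left(-43\right) = 2 i + \left(\frac{3}{10} - \frac{5}{7}\right) \left(-43\right) = 2 i - - \frac{1247}{70} = 2 i + \frac{1247}{70} = \frac{1247}{70} + 2 i$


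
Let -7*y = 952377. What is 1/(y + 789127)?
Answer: 7/4571512 ≈ 1.5312e-6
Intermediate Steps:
y = -952377/7 (y = -⅐*952377 = -952377/7 ≈ -1.3605e+5)
1/(y + 789127) = 1/(-952377/7 + 789127) = 1/(4571512/7) = 7/4571512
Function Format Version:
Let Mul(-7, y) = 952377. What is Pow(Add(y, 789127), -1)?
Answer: Rational(7, 4571512) ≈ 1.5312e-6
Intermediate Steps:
y = Rational(-952377, 7) (y = Mul(Rational(-1, 7), 952377) = Rational(-952377, 7) ≈ -1.3605e+5)
Pow(Add(y, 789127), -1) = Pow(Add(Rational(-952377, 7), 789127), -1) = Pow(Rational(4571512, 7), -1) = Rational(7, 4571512)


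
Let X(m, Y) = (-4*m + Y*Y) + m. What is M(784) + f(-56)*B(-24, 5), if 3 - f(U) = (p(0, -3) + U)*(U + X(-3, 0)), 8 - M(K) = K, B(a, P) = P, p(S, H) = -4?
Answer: -14861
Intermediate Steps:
X(m, Y) = Y**2 - 3*m (X(m, Y) = (-4*m + Y**2) + m = (Y**2 - 4*m) + m = Y**2 - 3*m)
M(K) = 8 - K
f(U) = 3 - (-4 + U)*(9 + U) (f(U) = 3 - (-4 + U)*(U + (0**2 - 3*(-3))) = 3 - (-4 + U)*(U + (0 + 9)) = 3 - (-4 + U)*(U + 9) = 3 - (-4 + U)*(9 + U))
M(784) + f(-56)*B(-24, 5) = (8 - 1*784) + (39 - 1*(-56)**2 - 5*(-56))*5 = (8 - 784) + (39 - 1*3136 + 280)*5 = -776 + (39 - 3136 + 280)*5 = -776 - 2817*5 = -776 - 14085 = -14861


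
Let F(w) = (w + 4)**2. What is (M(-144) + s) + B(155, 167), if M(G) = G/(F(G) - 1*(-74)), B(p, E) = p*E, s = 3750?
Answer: 32391047/1093 ≈ 29635.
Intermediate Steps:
F(w) = (4 + w)**2
B(p, E) = E*p
M(G) = G/(74 + (4 + G)**2) (M(G) = G/((4 + G)**2 - 1*(-74)) = G/((4 + G)**2 + 74) = G/(74 + (4 + G)**2))
(M(-144) + s) + B(155, 167) = (-144/(74 + (4 - 144)**2) + 3750) + 167*155 = (-144/(74 + (-140)**2) + 3750) + 25885 = (-144/(74 + 19600) + 3750) + 25885 = (-144/19674 + 3750) + 25885 = (-144*1/19674 + 3750) + 25885 = (-8/1093 + 3750) + 25885 = 4098742/1093 + 25885 = 32391047/1093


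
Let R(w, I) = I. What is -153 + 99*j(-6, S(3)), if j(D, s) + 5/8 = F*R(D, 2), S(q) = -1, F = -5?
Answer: -9639/8 ≈ -1204.9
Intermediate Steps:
j(D, s) = -85/8 (j(D, s) = -5/8 - 5*2 = -5/8 - 10 = -85/8)
-153 + 99*j(-6, S(3)) = -153 + 99*(-85/8) = -153 - 8415/8 = -9639/8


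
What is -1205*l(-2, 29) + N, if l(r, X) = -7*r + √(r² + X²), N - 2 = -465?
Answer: -17333 - 15665*√5 ≈ -52361.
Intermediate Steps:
N = -463 (N = 2 - 465 = -463)
l(r, X) = √(X² + r²) - 7*r (l(r, X) = -7*r + √(X² + r²) = √(X² + r²) - 7*r)
-1205*l(-2, 29) + N = -1205*(√(29² + (-2)²) - 7*(-2)) - 463 = -1205*(√(841 + 4) + 14) - 463 = -1205*(√845 + 14) - 463 = -1205*(13*√5 + 14) - 463 = -1205*(14 + 13*√5) - 463 = (-16870 - 15665*√5) - 463 = -17333 - 15665*√5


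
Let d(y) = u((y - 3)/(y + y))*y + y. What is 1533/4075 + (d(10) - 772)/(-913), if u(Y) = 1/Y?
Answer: 30718453/26043325 ≈ 1.1795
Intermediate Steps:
d(y) = y + 2*y²/(-3 + y) (d(y) = y/(((y - 3)/(y + y))) + y = y/(((-3 + y)/((2*y)))) + y = y/(((-3 + y)*(1/(2*y)))) + y = y/(((-3 + y)/(2*y))) + y = (2*y/(-3 + y))*y + y = 2*y²/(-3 + y) + y = y + 2*y²/(-3 + y))
1533/4075 + (d(10) - 772)/(-913) = 1533/4075 + (3*10*(-1 + 10)/(-3 + 10) - 772)/(-913) = 1533*(1/4075) + (3*10*9/7 - 772)*(-1/913) = 1533/4075 + (3*10*(⅐)*9 - 772)*(-1/913) = 1533/4075 + (270/7 - 772)*(-1/913) = 1533/4075 - 5134/7*(-1/913) = 1533/4075 + 5134/6391 = 30718453/26043325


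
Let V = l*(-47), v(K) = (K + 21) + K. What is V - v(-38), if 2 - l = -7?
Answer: -368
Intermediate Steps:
l = 9 (l = 2 - 1*(-7) = 2 + 7 = 9)
v(K) = 21 + 2*K (v(K) = (21 + K) + K = 21 + 2*K)
V = -423 (V = 9*(-47) = -423)
V - v(-38) = -423 - (21 + 2*(-38)) = -423 - (21 - 76) = -423 - 1*(-55) = -423 + 55 = -368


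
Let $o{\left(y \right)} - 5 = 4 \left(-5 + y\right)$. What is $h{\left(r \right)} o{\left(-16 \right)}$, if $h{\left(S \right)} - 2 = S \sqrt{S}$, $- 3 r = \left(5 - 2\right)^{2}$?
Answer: $-158 + 237 i \sqrt{3} \approx -158.0 + 410.5 i$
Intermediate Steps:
$o{\left(y \right)} = -15 + 4 y$ ($o{\left(y \right)} = 5 + 4 \left(-5 + y\right) = 5 + \left(-20 + 4 y\right) = -15 + 4 y$)
$r = -3$ ($r = - \frac{\left(5 - 2\right)^{2}}{3} = - \frac{3^{2}}{3} = \left(- \frac{1}{3}\right) 9 = -3$)
$h{\left(S \right)} = 2 + S^{\frac{3}{2}}$ ($h{\left(S \right)} = 2 + S \sqrt{S} = 2 + S^{\frac{3}{2}}$)
$h{\left(r \right)} o{\left(-16 \right)} = \left(2 + \left(-3\right)^{\frac{3}{2}}\right) \left(-15 + 4 \left(-16\right)\right) = \left(2 - 3 i \sqrt{3}\right) \left(-15 - 64\right) = \left(2 - 3 i \sqrt{3}\right) \left(-79\right) = -158 + 237 i \sqrt{3}$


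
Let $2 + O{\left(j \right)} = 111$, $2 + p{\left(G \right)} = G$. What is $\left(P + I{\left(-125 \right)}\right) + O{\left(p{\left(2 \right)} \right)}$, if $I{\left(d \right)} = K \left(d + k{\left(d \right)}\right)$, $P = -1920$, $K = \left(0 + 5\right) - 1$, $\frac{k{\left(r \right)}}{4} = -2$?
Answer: $-2343$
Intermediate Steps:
$k{\left(r \right)} = -8$ ($k{\left(r \right)} = 4 \left(-2\right) = -8$)
$K = 4$ ($K = 5 - 1 = 4$)
$p{\left(G \right)} = -2 + G$
$O{\left(j \right)} = 109$ ($O{\left(j \right)} = -2 + 111 = 109$)
$I{\left(d \right)} = -32 + 4 d$ ($I{\left(d \right)} = 4 \left(d - 8\right) = 4 \left(-8 + d\right) = -32 + 4 d$)
$\left(P + I{\left(-125 \right)}\right) + O{\left(p{\left(2 \right)} \right)} = \left(-1920 + \left(-32 + 4 \left(-125\right)\right)\right) + 109 = \left(-1920 - 532\right) + 109 = -2452 + 109 = -2343$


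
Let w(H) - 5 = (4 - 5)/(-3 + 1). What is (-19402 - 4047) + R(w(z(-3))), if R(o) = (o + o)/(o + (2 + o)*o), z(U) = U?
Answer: -398629/17 ≈ -23449.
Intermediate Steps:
w(H) = 11/2 (w(H) = 5 + (4 - 5)/(-3 + 1) = 5 - 1/(-2) = 5 - 1*(-½) = 5 + ½ = 11/2)
R(o) = 2*o/(o + o*(2 + o)) (R(o) = (2*o)/(o + o*(2 + o)) = 2*o/(o + o*(2 + o)))
(-19402 - 4047) + R(w(z(-3))) = (-19402 - 4047) + 2/(3 + 11/2) = -23449 + 2/(17/2) = -23449 + 2*(2/17) = -23449 + 4/17 = -398629/17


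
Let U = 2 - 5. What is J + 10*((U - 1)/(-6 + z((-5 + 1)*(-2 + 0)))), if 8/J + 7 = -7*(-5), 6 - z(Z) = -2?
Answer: -138/7 ≈ -19.714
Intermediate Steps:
U = -3
z(Z) = 8 (z(Z) = 6 - 1*(-2) = 6 + 2 = 8)
J = 2/7 (J = 8/(-7 - 7*(-5)) = 8/(-7 + 35) = 8/28 = 8*(1/28) = 2/7 ≈ 0.28571)
J + 10*((U - 1)/(-6 + z((-5 + 1)*(-2 + 0)))) = 2/7 + 10*((-3 - 1)/(-6 + 8)) = 2/7 + 10*(-4/2) = 2/7 + 10*(-4*½) = 2/7 + 10*(-2) = 2/7 - 20 = -138/7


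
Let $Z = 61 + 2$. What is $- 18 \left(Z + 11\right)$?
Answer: $-1332$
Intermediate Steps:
$Z = 63$
$- 18 \left(Z + 11\right) = - 18 \left(63 + 11\right) = \left(-18\right) 74 = -1332$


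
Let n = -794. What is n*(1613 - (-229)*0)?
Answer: -1280722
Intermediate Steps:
n*(1613 - (-229)*0) = -794*(1613 - (-229)*0) = -794*(1613 - 1*0) = -794*(1613 + 0) = -794*1613 = -1280722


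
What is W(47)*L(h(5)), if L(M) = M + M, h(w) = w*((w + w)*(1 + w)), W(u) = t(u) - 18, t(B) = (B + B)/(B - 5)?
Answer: -66200/7 ≈ -9457.1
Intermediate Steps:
t(B) = 2*B/(-5 + B) (t(B) = (2*B)/(-5 + B) = 2*B/(-5 + B))
W(u) = -18 + 2*u/(-5 + u) (W(u) = 2*u/(-5 + u) - 18 = -18 + 2*u/(-5 + u))
h(w) = 2*w²*(1 + w) (h(w) = w*((2*w)*(1 + w)) = w*(2*w*(1 + w)) = 2*w²*(1 + w))
L(M) = 2*M
W(47)*L(h(5)) = (2*(45 - 8*47)/(-5 + 47))*(2*(2*5²*(1 + 5))) = (2*(45 - 376)/42)*(2*(2*25*6)) = (2*(1/42)*(-331))*(2*300) = -331/21*600 = -66200/7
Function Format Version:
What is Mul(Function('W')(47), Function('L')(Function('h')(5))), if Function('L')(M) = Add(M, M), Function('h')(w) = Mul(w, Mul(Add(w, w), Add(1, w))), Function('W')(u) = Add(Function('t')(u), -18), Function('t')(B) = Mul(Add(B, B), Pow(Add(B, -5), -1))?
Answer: Rational(-66200, 7) ≈ -9457.1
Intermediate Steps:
Function('t')(B) = Mul(2, B, Pow(Add(-5, B), -1)) (Function('t')(B) = Mul(Mul(2, B), Pow(Add(-5, B), -1)) = Mul(2, B, Pow(Add(-5, B), -1)))
Function('W')(u) = Add(-18, Mul(2, u, Pow(Add(-5, u), -1))) (Function('W')(u) = Add(Mul(2, u, Pow(Add(-5, u), -1)), -18) = Add(-18, Mul(2, u, Pow(Add(-5, u), -1))))
Function('h')(w) = Mul(2, Pow(w, 2), Add(1, w)) (Function('h')(w) = Mul(w, Mul(Mul(2, w), Add(1, w))) = Mul(w, Mul(2, w, Add(1, w))) = Mul(2, Pow(w, 2), Add(1, w)))
Function('L')(M) = Mul(2, M)
Mul(Function('W')(47), Function('L')(Function('h')(5))) = Mul(Mul(2, Pow(Add(-5, 47), -1), Add(45, Mul(-8, 47))), Mul(2, Mul(2, Pow(5, 2), Add(1, 5)))) = Mul(Mul(2, Pow(42, -1), Add(45, -376)), Mul(2, Mul(2, 25, 6))) = Mul(Mul(2, Rational(1, 42), -331), Mul(2, 300)) = Mul(Rational(-331, 21), 600) = Rational(-66200, 7)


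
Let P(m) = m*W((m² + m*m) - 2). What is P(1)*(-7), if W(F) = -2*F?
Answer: 0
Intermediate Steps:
P(m) = m*(4 - 4*m²) (P(m) = m*(-2*((m² + m*m) - 2)) = m*(-2*((m² + m²) - 2)) = m*(-2*(2*m² - 2)) = m*(-2*(-2 + 2*m²)) = m*(4 - 4*m²))
P(1)*(-7) = (4*1*(1 - 1*1²))*(-7) = (4*1*(1 - 1*1))*(-7) = (4*1*(1 - 1))*(-7) = (4*1*0)*(-7) = 0*(-7) = 0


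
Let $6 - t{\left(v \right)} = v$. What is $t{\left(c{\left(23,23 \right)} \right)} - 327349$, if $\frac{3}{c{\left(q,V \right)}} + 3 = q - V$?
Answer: $-327342$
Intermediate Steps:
$c{\left(q,V \right)} = \frac{3}{-3 + q - V}$ ($c{\left(q,V \right)} = \frac{3}{-3 - \left(V - q\right)} = \frac{3}{-3 + q - V}$)
$t{\left(v \right)} = 6 - v$
$t{\left(c{\left(23,23 \right)} \right)} - 327349 = \left(6 - \frac{3}{-3 + 23 - 23}\right) - 327349 = \left(6 - \frac{3}{-3}\right) - 327349 = \left(6 - 3 \left(- \frac{1}{3}\right)\right) - 327349 = \left(6 - -1\right) - 327349 = \left(6 + 1\right) - 327349 = 7 - 327349 = -327342$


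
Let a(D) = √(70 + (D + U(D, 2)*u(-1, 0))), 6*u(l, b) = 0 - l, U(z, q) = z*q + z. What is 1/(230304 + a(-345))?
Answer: 460608/106079865727 - I*√1790/106079865727 ≈ 4.3421e-6 - 3.9884e-10*I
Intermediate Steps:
U(z, q) = z + q*z (U(z, q) = q*z + z = z + q*z)
u(l, b) = -l/6 (u(l, b) = (0 - l)/6 = (-l)/6 = -l/6)
a(D) = √(70 + 3*D/2) (a(D) = √(70 + (D + (D*(1 + 2))*(-⅙*(-1)))) = √(70 + (D + (D*3)*(⅙))) = √(70 + (D + (3*D)*(⅙))) = √(70 + (D + D/2)) = √(70 + 3*D/2))
1/(230304 + a(-345)) = 1/(230304 + √(280 + 6*(-345))/2) = 1/(230304 + √(280 - 2070)/2) = 1/(230304 + √(-1790)/2) = 1/(230304 + (I*√1790)/2) = 1/(230304 + I*√1790/2)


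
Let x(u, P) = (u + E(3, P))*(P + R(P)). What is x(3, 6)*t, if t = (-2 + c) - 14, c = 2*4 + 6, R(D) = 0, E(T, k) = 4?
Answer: -84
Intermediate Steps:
c = 14 (c = 8 + 6 = 14)
t = -2 (t = (-2 + 14) - 14 = 12 - 14 = -2)
x(u, P) = P*(4 + u) (x(u, P) = (u + 4)*(P + 0) = (4 + u)*P = P*(4 + u))
x(3, 6)*t = (6*(4 + 3))*(-2) = (6*7)*(-2) = 42*(-2) = -84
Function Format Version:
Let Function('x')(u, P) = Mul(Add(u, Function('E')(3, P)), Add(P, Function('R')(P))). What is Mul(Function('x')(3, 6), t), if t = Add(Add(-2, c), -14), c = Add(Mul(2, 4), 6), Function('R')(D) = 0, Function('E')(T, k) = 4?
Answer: -84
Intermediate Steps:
c = 14 (c = Add(8, 6) = 14)
t = -2 (t = Add(Add(-2, 14), -14) = Add(12, -14) = -2)
Function('x')(u, P) = Mul(P, Add(4, u)) (Function('x')(u, P) = Mul(Add(u, 4), Add(P, 0)) = Mul(Add(4, u), P) = Mul(P, Add(4, u)))
Mul(Function('x')(3, 6), t) = Mul(Mul(6, Add(4, 3)), -2) = Mul(Mul(6, 7), -2) = Mul(42, -2) = -84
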